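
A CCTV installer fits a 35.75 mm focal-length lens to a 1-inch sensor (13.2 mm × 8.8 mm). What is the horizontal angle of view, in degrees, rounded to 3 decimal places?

Angle of view α = 2·arctan(w/2f) with w = 13.2 mm and f = 35.75 mm.
w/2f = 0.18462; arctan(0.18462) ≈ 10.4599°, so α ≈ 20.9198°.

20.920°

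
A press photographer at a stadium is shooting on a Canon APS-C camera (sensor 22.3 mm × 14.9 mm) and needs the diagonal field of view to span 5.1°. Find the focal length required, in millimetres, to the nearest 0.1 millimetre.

301.1 mm

Sensor diagonal = √(22.3² + 14.9²) = √719.3000 ≈ 26.8198 mm.
From α = 2·arctan(d/2f) we get f = d / (2·tan(α/2)).
With d = 26.8198 mm and α/2 = 2.55°, tan(α/2) ≈ 0.04454, so f ≈ 26.8198 / 0.08907 ≈ 301.1068 mm.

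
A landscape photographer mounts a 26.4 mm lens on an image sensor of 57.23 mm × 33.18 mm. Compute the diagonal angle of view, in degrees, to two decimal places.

Sensor diagonal = √(57.23² + 33.18²) = √4376.1853 ≈ 66.1527 mm.
Angle of view α = 2·arctan(d/2f) with d = 66.1527 mm and f = 26.4 mm.
d/2f = 1.25289; arctan(1.25289) ≈ 51.4048°, so α ≈ 102.8096°.

102.81°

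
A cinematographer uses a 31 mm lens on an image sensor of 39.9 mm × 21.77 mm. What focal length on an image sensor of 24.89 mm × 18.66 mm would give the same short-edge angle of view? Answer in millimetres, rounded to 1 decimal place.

Equal angle of view means equal height/f ratio, so f₂ = f₁ · (height₂/height₁) = 31 × 18.66/21.77.
f₂ = 31 × 0.85714 ≈ 26.571 mm.

26.6 mm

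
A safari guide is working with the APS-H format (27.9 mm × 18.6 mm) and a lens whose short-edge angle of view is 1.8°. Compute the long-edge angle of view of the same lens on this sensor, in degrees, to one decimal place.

From the short-edge AOV: f = 18.6 / (2·tan(0.9°)) = 18.6 / 0.03142 ≈ 592.0077 mm.
Long-edge AOV = 2·arctan(27.9 / (2 × 592.0077)) = 2·arctan(0.02356) ≈ 2.6997°.

2.7°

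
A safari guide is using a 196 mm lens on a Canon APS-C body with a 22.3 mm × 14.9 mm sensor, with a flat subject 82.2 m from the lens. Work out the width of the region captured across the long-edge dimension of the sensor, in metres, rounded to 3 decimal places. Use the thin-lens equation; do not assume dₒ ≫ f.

9.330 m

dₒ: 82.2 m = 82200 mm.
Similar triangles through the lens centre give W/dₒ = w/dᵢ; with 1/f = 1/dₒ + 1/dᵢ this gives W = w·(dₒ − f)/f.
W = 22.3 mm × (82200 − 196) / 196 = 22.3 × 418.3878 ≈ 9330.047 mm = 9.33005 m.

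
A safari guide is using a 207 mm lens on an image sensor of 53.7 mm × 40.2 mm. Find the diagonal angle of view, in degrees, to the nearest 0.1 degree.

Sensor diagonal = √(53.7² + 40.2²) = √4499.7300 ≈ 67.0800 mm.
Angle of view α = 2·arctan(d/2f) with d = 67.0800 mm and f = 207 mm.
d/2f = 0.16203; arctan(0.16203) ≈ 9.2036°, so α ≈ 18.4072°.

18.4°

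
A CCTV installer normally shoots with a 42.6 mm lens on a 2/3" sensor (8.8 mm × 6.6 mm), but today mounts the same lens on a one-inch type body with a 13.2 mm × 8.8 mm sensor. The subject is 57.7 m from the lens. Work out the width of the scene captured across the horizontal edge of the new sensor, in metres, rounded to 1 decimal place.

The focal length stays 42.6 mm; the relevant sensor dimension is now w = 13.2 mm. Object distance dₒ = 57.7 m = 57700 mm.
Thin-lens field width W = w·(dₒ − f)/f = 13.2 × (57700 − 42.6)/42.6 ≈ 17865.673 mm = 17.8657 m.

17.9 m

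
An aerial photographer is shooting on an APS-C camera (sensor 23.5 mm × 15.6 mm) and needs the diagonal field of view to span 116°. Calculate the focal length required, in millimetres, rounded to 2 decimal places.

Sensor diagonal = √(23.5² + 15.6²) = √795.6100 ≈ 28.2066 mm.
From α = 2·arctan(d/2f) we get f = d / (2·tan(α/2)).
With d = 28.2066 mm and α/2 = 58°, tan(α/2) ≈ 1.60033, so f ≈ 28.2066 / 3.20067 ≈ 8.8127 mm.

8.81 mm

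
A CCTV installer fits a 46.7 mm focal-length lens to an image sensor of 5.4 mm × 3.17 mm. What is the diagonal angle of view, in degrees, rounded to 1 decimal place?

Sensor diagonal = √(5.4² + 3.17²) = √39.2089 ≈ 6.2617 mm.
Angle of view α = 2·arctan(d/2f) with d = 6.2617 mm and f = 46.7 mm.
d/2f = 0.06704; arctan(0.06704) ≈ 3.8355°, so α ≈ 7.6709°.

7.7°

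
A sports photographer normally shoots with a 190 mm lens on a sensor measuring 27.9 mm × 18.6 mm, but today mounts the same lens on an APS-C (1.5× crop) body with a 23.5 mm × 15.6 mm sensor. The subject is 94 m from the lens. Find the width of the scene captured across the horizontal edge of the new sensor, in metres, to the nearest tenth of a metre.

11.6 m

The focal length stays 190 mm; the relevant sensor dimension is now w = 23.5 mm. Object distance dₒ = 94 m = 94000 mm.
Thin-lens field width W = w·(dₒ − f)/f = 23.5 × (94000 − 190)/190 ≈ 11602.816 mm = 11.6028 m.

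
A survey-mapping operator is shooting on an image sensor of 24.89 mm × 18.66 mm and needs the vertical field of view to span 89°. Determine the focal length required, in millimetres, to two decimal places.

From α = 2·arctan(h/2f) we get f = h / (2·tan(α/2)).
With h = 18.66 mm and α/2 = 44.5°, tan(α/2) ≈ 0.98270, so f ≈ 18.66 / 1.96539 ≈ 9.4943 mm.

9.49 mm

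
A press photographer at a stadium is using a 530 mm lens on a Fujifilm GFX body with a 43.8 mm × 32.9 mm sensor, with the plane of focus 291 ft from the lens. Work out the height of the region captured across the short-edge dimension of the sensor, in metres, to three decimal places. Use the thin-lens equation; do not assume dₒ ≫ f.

5.473 m

dₒ: 291 ft × 304.8 mm/ft = 88696.80 mm.
Similar triangles through the lens centre give W/dₒ = h/dᵢ; with 1/f = 1/dₒ + 1/dᵢ this gives W = h·(dₒ − f)/f.
W = 32.9 mm × (88696.8 − 530) / 530 = 32.9 × 166.3524 ≈ 5472.996 mm = 5.473 m.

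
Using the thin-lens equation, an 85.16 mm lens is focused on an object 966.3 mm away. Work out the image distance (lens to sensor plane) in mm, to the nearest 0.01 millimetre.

1/dᵢ = 1/f − 1/dₒ = 1/85.16 − 1/966.3 = 0.0107077 mm⁻¹.
dᵢ = 1/0.0107077 ≈ 93.3905 mm.

93.39 mm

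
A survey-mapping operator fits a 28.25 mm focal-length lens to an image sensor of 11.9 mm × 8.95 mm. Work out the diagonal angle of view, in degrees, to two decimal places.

29.53°

Sensor diagonal = √(11.9² + 8.95²) = √221.7125 ≈ 14.8900 mm.
Angle of view α = 2·arctan(d/2f) with d = 14.8900 mm and f = 28.25 mm.
d/2f = 0.26354; arctan(0.26354) ≈ 14.7640°, so α ≈ 29.5281°.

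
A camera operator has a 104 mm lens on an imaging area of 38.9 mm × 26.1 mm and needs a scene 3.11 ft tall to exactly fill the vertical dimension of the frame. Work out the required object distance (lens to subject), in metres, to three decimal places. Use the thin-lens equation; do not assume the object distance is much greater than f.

3.881 m

W: 3.11 ft × 304.8 mm/ft = 947.93 mm.
Magnification m = h/W = dᵢ/dₒ; combined with 1/f = 1/dₒ + 1/dᵢ this gives dₒ = f·(1 + W/h).
dₒ = 104 mm × (1 + 947.928/26.1) = 104 × 37.3191 ≈ 3881.184 mm = 3.88118 m.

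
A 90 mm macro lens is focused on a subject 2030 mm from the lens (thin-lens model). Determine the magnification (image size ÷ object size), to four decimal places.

Thin lens: 1/f = 1/dₒ + 1/dᵢ → 1/dᵢ = 1/90 − 1/2030 = 0.0106185 mm⁻¹, so dᵢ ≈ 94.1753 mm.
Magnification m = dᵢ/dₒ = 94.1753/2030 ≈ 0.04639.

0.0464×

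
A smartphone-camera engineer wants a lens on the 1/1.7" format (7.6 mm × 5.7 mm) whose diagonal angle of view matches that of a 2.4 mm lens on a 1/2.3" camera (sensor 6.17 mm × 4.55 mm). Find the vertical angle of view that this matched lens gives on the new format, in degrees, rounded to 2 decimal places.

87.56°

Sensor diagonal = √(6.17² + 4.55²) = √58.7714 ≈ 7.6663 mm.
Sensor diagonal = √(7.6² + 5.7²) = √90.2500 ≈ 9.5000 mm.
Equal diagonal AOV ⇒ f₂ = f₁ · 9.5000/7.6663 = 2.4 × 1.23920 ≈ 2.9741 mm.
Vertical AOV on the new format = 2·arctan(5.7 / (2 × 2.9741)) = 2·arctan(0.95828) ≈ 87.5591°.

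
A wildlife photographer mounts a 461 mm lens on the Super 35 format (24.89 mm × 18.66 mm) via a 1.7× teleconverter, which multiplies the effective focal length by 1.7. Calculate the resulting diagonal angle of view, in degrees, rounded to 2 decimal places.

Effective focal length f = 461 × 1.7 = 783.7 mm.
Sensor diagonal = √(24.89² + 18.66²) = √967.7077 ≈ 31.1080 mm.
α = 2·arctan(31.108 / (2 × 783.7)) = 2·arctan(0.01985) ≈ 2.2740°.

2.27°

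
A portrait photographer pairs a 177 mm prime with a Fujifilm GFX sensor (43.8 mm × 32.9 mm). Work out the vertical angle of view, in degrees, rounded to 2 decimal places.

10.62°

Angle of view α = 2·arctan(h/2f) with h = 32.9 mm and f = 177 mm.
h/2f = 0.09294; arctan(0.09294) ≈ 5.3097°, so α ≈ 10.6194°.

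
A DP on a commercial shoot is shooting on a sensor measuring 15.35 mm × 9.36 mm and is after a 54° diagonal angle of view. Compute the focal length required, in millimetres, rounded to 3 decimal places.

17.643 mm

Sensor diagonal = √(15.35² + 9.36²) = √323.2321 ≈ 17.9787 mm.
From α = 2·arctan(d/2f) we get f = d / (2·tan(α/2)).
With d = 17.9787 mm and α/2 = 27°, tan(α/2) ≈ 0.50953, so f ≈ 17.9787 / 1.01905 ≈ 17.6426 mm.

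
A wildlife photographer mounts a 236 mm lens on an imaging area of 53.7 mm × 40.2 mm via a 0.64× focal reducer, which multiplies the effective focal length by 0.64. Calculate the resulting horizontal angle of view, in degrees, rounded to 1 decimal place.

20.2°

Effective focal length f = 236 × 0.64 = 151.04 mm.
α = 2·arctan(53.7 / (2 × 151.04)) = 2·arctan(0.17777) ≈ 20.1601°.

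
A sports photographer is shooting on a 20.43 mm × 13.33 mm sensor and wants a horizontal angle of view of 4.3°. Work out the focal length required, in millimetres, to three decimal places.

From α = 2·arctan(w/2f) we get f = w / (2·tan(α/2)).
With w = 20.43 mm and α/2 = 2.15°, tan(α/2) ≈ 0.03754, so f ≈ 20.43 / 0.07508 ≈ 272.0938 mm.

272.094 mm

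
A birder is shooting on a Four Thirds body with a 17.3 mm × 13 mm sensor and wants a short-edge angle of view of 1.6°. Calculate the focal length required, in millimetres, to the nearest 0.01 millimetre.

From α = 2·arctan(h/2f) we get f = h / (2·tan(α/2)).
With h = 13 mm and α/2 = 0.8°, tan(α/2) ≈ 0.01396, so f ≈ 13 / 0.02793 ≈ 465.4980 mm.

465.50 mm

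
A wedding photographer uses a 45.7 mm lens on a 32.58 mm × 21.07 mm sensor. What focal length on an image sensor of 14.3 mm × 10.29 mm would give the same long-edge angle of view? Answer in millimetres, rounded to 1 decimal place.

Equal angle of view means equal width/f ratio, so f₂ = f₁ · (width₂/width₁) = 45.7 × 14.3/32.58.
f₂ = 45.7 × 0.43892 ≈ 20.059 mm.

20.1 mm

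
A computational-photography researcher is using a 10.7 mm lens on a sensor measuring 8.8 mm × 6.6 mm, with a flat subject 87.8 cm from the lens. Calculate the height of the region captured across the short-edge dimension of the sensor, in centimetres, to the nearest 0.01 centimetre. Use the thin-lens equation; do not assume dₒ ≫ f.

dₒ: 87.8 cm = 878 mm.
Similar triangles through the lens centre give W/dₒ = h/dᵢ; with 1/f = 1/dₒ + 1/dᵢ this gives W = h·(dₒ − f)/f.
W = 6.6 mm × (878 − 10.7) / 10.7 = 6.6 × 81.0561 ≈ 534.970 mm = 53.497 cm.

53.50 cm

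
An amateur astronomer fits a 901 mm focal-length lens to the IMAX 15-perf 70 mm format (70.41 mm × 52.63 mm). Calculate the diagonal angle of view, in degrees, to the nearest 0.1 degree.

Sensor diagonal = √(70.41² + 52.63²) = √7727.4850 ≈ 87.9061 mm.
Angle of view α = 2·arctan(d/2f) with d = 87.9061 mm and f = 901 mm.
d/2f = 0.04878; arctan(0.04878) ≈ 2.7928°, so α ≈ 5.5856°.

5.6°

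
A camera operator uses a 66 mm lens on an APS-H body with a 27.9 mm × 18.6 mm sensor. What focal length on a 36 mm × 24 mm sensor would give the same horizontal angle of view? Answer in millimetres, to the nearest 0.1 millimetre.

Equal angle of view means equal width/f ratio, so f₂ = f₁ · (width₂/width₁) = 66 × 36/27.9.
f₂ = 66 × 1.29032 ≈ 85.161 mm.

85.2 mm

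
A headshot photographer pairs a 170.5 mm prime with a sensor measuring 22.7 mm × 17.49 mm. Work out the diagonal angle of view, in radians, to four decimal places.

0.1677 rad

Sensor diagonal = √(22.7² + 17.49²) = √821.1901 ≈ 28.6564 mm.
Angle of view α = 2·arctan(d/2f) with d = 28.6564 mm and f = 170.5 mm.
d/2f = 0.08404; arctan(0.08404) ≈ 0.0838 rad, so α ≈ 0.1677 rad.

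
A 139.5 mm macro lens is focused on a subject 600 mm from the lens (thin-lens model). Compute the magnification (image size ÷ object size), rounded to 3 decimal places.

0.303×

Thin lens: 1/f = 1/dₒ + 1/dᵢ → 1/dᵢ = 1/139.5 − 1/600 = 0.0055018 mm⁻¹, so dᵢ ≈ 181.7590 mm.
Magnification m = dᵢ/dₒ = 181.7590/600 ≈ 0.30293.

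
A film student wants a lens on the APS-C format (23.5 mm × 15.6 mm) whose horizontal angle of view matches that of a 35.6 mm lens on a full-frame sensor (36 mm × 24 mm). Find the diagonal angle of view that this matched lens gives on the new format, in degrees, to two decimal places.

Equal horizontal AOV ⇒ f₂ = f₁ · 23.5/36 = 35.6 × 0.65278 ≈ 23.2389 mm.
Sensor diagonal = √(23.5² + 15.6²) = √795.6100 ≈ 28.2066 mm.
Diagonal AOV on the new format = 2·arctan(28.2066 / (2 × 23.2389)) = 2·arctan(0.60688) ≈ 62.5057°.

62.51°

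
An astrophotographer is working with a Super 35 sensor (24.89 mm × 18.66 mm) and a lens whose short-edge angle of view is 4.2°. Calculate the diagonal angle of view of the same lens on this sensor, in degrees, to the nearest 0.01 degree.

From the short-edge AOV: f = 18.66 / (2·tan(2.1°)) = 18.66 / 0.07334 ≈ 254.4430 mm.
Sensor diagonal = √(24.89² + 18.66²) = √967.7077 ≈ 31.1080 mm.
Diagonal AOV = 2·arctan(31.1080 / (2 × 254.4430)) = 2·arctan(0.06113) ≈ 6.9962°.

7.00°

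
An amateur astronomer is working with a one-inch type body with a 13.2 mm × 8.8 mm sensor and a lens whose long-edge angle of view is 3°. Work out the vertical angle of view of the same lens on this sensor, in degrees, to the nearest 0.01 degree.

2.00°

From the long-edge AOV: f = 13.2 / (2·tan(1.5°)) = 13.2 / 0.05237 ≈ 252.0438 mm.
Vertical AOV = 2·arctan(8.8 / (2 × 252.0438)) = 2·arctan(0.01746) ≈ 2.0003°.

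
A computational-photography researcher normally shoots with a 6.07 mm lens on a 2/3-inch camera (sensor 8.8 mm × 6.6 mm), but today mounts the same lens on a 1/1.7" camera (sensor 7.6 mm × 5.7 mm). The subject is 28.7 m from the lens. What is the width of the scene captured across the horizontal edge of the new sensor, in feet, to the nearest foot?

118 ft

The focal length stays 6.07 mm; the relevant sensor dimension is now w = 7.6 mm. Object distance dₒ = 28.7 m = 28700 mm.
Thin-lens field width W = w·(dₒ − f)/f = 7.6 × (28700 − 6.07)/6.07 ≈ 35926.502 mm = 35926.502/304.8 ft = 117.869 ft.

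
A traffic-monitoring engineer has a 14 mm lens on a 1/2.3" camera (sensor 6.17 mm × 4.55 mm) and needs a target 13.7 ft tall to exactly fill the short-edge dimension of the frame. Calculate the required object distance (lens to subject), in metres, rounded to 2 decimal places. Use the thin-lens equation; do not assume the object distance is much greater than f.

12.86 m

W: 13.7 ft × 304.8 mm/ft = 4175.76 mm.
Magnification m = h/W = dᵢ/dₒ; combined with 1/f = 1/dₒ + 1/dᵢ this gives dₒ = f·(1 + W/h).
dₒ = 14 mm × (1 + 4175.76/4.55) = 14 × 918.7494 ≈ 12862.492 mm = 12.8625 m.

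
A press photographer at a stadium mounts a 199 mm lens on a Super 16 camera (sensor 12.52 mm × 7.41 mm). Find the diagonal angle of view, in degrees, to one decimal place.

Sensor diagonal = √(12.52² + 7.41²) = √211.6585 ≈ 14.5485 mm.
Angle of view α = 2·arctan(d/2f) with d = 14.5485 mm and f = 199 mm.
d/2f = 0.03655; arctan(0.03655) ≈ 2.0935°, so α ≈ 4.1869°.

4.2°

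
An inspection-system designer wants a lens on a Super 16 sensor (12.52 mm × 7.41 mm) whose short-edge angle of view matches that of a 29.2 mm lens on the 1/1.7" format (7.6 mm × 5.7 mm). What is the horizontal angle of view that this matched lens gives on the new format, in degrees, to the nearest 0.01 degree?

Equal short-edge AOV ⇒ f₂ = f₁ · 7.41/5.7 = 29.2 × 1.30000 ≈ 37.9600 mm.
Horizontal AOV on the new format = 2·arctan(12.52 / (2 × 37.9600)) = 2·arctan(0.16491) ≈ 18.7288°.

18.73°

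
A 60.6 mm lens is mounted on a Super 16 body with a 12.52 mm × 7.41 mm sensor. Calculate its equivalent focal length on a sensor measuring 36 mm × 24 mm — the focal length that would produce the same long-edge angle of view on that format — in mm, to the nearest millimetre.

174 mm

Equal angle of view means equal width/f ratio, so f₂ = f₁ · (width₂/width₁) = 60.6 × 36/12.52.
f₂ = 60.6 × 2.87540 ≈ 174.249 mm.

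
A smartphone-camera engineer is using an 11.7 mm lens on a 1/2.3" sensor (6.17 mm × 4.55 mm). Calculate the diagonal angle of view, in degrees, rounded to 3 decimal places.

Sensor diagonal = √(6.17² + 4.55²) = √58.7714 ≈ 7.6663 mm.
Angle of view α = 2·arctan(d/2f) with d = 7.6663 mm and f = 11.7 mm.
d/2f = 0.32762; arctan(0.32762) ≈ 18.1397°, so α ≈ 36.2794°.

36.279°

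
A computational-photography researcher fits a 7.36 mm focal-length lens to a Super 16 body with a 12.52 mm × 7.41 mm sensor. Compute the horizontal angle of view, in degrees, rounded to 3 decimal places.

Angle of view α = 2·arctan(w/2f) with w = 12.52 mm and f = 7.36 mm.
w/2f = 0.85054; arctan(0.85054) ≈ 40.3826°, so α ≈ 80.7652°.

80.765°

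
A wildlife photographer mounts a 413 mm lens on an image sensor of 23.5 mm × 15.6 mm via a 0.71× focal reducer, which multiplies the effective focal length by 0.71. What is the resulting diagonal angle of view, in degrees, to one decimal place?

5.5°

Effective focal length f = 413 × 0.71 = 293.23 mm.
Sensor diagonal = √(23.5² + 15.6²) = √795.6100 ≈ 28.2066 mm.
α = 2·arctan(28.207 / (2 × 293.23)) = 2·arctan(0.04810) ≈ 5.5072°.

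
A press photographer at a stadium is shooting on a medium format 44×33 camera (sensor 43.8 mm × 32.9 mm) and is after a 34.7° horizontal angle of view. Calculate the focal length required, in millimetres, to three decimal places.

70.097 mm

From α = 2·arctan(w/2f) we get f = w / (2·tan(α/2)).
With w = 43.8 mm and α/2 = 17.35°, tan(α/2) ≈ 0.31242, so f ≈ 43.8 / 0.62485 ≈ 70.0973 mm.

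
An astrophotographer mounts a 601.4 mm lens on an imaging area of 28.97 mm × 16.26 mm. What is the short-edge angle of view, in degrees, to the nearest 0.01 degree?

Angle of view α = 2·arctan(h/2f) with h = 16.26 mm and f = 601.4 mm.
h/2f = 0.01352; arctan(0.01352) ≈ 0.7745°, so α ≈ 1.5490°.

1.55°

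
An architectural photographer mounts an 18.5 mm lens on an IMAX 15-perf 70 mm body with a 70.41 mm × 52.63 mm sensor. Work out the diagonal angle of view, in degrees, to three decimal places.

134.347°

Sensor diagonal = √(70.41² + 52.63²) = √7727.4850 ≈ 87.9061 mm.
Angle of view α = 2·arctan(d/2f) with d = 87.9061 mm and f = 18.5 mm.
d/2f = 2.37584; arctan(2.37584) ≈ 67.1736°, so α ≈ 134.3472°.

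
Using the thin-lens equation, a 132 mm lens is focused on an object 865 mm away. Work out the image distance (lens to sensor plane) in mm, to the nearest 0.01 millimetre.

1/dᵢ = 1/f − 1/dₒ = 1/132 − 1/865 = 0.0064197 mm⁻¹.
dᵢ = 1/0.0064197 ≈ 155.7708 mm.

155.77 mm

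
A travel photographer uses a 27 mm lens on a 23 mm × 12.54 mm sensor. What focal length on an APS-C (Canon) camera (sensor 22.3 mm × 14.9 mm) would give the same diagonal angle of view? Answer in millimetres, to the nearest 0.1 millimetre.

27.6 mm

Sensor diagonal = √(23² + 12.54²) = √686.2516 ≈ 26.1964 mm.
Sensor diagonal = √(22.3² + 14.9²) = √719.3000 ≈ 26.8198 mm.
Equal angle of view means equal diagonal/f ratio, so f₂ = f₁ · (diagonal₂/diagonal₁) = 27 × 26.8198/26.1964.
f₂ = 27 × 1.02380 ≈ 27.642 mm.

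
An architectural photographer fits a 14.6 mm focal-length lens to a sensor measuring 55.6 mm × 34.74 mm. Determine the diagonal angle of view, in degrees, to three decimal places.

Sensor diagonal = √(55.6² + 34.74²) = √4298.2276 ≈ 65.5609 mm.
Angle of view α = 2·arctan(d/2f) with d = 65.5609 mm and f = 14.6 mm.
d/2f = 2.24524; arctan(2.24524) ≈ 65.9924°, so α ≈ 131.9848°.

131.985°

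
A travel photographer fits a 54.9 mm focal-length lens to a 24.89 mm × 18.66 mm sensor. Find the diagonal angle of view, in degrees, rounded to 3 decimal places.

31.636°

Sensor diagonal = √(24.89² + 18.66²) = √967.7077 ≈ 31.1080 mm.
Angle of view α = 2·arctan(d/2f) with d = 31.1080 mm and f = 54.9 mm.
d/2f = 0.28332; arctan(0.28332) ≈ 15.8182°, so α ≈ 31.6365°.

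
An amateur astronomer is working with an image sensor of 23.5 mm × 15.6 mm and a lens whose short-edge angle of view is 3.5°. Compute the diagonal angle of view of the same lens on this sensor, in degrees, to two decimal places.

6.32°

From the short-edge AOV: f = 15.6 / (2·tan(1.75°)) = 15.6 / 0.06111 ≈ 255.2961 mm.
Sensor diagonal = √(23.5² + 15.6²) = √795.6100 ≈ 28.2066 mm.
Diagonal AOV = 2·arctan(28.2066 / (2 × 255.2961)) = 2·arctan(0.05524) ≈ 6.3239°.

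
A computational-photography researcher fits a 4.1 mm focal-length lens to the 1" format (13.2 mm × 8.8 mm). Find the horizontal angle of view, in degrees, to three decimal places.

Angle of view α = 2·arctan(w/2f) with w = 13.2 mm and f = 4.1 mm.
w/2f = 1.60976; arctan(1.60976) ≈ 58.1509°, so α ≈ 116.3019°.

116.302°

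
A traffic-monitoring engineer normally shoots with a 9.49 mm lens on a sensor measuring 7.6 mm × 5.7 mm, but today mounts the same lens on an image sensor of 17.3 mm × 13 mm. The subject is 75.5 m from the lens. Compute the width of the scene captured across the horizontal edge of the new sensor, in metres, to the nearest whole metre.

The focal length stays 9.49 mm; the relevant sensor dimension is now w = 17.3 mm. Object distance dₒ = 75.5 m = 75500 mm.
Thin-lens field width W = w·(dₒ − f)/f = 17.3 × (75500 − 9.49)/9.49 ≈ 137617.052 mm = 137.617 m.

138 m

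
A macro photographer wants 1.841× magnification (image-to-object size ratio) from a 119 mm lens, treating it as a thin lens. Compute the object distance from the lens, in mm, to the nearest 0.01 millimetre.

183.64 mm

With m = dᵢ/dₒ and 1/f = 1/dₒ + 1/dᵢ, substituting dᵢ = m·dₒ gives 1/f = (1 + 1/m)/dₒ, hence dₒ = f·(1 + 1/m).
dₒ = 119 × (1 + 1/1.841) = 119 × 1.54318 ≈ 183.639 mm.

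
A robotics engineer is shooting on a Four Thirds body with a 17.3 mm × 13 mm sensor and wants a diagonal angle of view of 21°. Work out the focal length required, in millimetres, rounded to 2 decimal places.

Sensor diagonal = √(17.3² + 13²) = √468.2900 ≈ 21.6400 mm.
From α = 2·arctan(d/2f) we get f = d / (2·tan(α/2)).
With d = 21.6400 mm and α/2 = 10.5°, tan(α/2) ≈ 0.18534, so f ≈ 21.6400 / 0.37068 ≈ 58.3795 mm.

58.38 mm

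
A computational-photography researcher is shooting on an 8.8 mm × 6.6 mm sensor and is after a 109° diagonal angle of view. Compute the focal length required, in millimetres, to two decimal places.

Sensor diagonal = √(8.8² + 6.6²) = √121.0000 ≈ 11.0000 mm.
From α = 2·arctan(d/2f) we get f = d / (2·tan(α/2)).
With d = 11.0000 mm and α/2 = 54.5°, tan(α/2) ≈ 1.40195, so f ≈ 11.0000 / 2.80390 ≈ 3.9231 mm.

3.92 mm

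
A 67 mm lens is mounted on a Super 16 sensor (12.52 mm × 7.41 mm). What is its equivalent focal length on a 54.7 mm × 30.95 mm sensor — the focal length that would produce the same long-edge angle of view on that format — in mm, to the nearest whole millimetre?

293 mm

Equal angle of view means equal width/f ratio, so f₂ = f₁ · (width₂/width₁) = 67 × 54.7/12.52.
f₂ = 67 × 4.36901 ≈ 292.724 mm.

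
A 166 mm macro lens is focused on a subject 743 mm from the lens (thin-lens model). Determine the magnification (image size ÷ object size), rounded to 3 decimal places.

0.288×

Thin lens: 1/f = 1/dₒ + 1/dᵢ → 1/dᵢ = 1/166 − 1/743 = 0.0046782 mm⁻¹, so dᵢ ≈ 213.7574 mm.
Magnification m = dᵢ/dₒ = 213.7574/743 ≈ 0.28769.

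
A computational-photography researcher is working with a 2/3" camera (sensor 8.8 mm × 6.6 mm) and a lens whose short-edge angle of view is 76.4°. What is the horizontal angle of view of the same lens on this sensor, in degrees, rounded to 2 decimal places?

92.75°

From the short-edge AOV: f = 6.6 / (2·tan(38.2°)) = 6.6 / 1.57384 ≈ 4.1936 mm.
Horizontal AOV = 2·arctan(8.8 / (2 × 4.1936)) = 2·arctan(1.04923) ≈ 92.7524°.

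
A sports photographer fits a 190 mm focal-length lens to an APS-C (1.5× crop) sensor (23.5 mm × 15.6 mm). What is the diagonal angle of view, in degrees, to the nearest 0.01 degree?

Sensor diagonal = √(23.5² + 15.6²) = √795.6100 ≈ 28.2066 mm.
Angle of view α = 2·arctan(d/2f) with d = 28.2066 mm and f = 190 mm.
d/2f = 0.07423; arctan(0.07423) ≈ 4.2452°, so α ≈ 8.4903°.

8.49°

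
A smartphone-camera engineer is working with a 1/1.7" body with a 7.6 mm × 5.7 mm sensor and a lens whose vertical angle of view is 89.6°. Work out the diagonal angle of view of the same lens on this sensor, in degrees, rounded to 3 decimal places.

From the vertical AOV: f = 5.7 / (2·tan(44.8°)) = 5.7 / 1.98609 ≈ 2.8700 mm.
Sensor diagonal = √(7.6² + 5.7²) = √90.2500 ≈ 9.5000 mm.
Diagonal AOV = 2·arctan(9.5000 / (2 × 2.8700)) = 2·arctan(1.65507) ≈ 117.7190°.

117.719°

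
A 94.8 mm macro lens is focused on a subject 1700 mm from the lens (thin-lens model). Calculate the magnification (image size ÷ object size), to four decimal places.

Thin lens: 1/f = 1/dₒ + 1/dᵢ → 1/dᵢ = 1/94.8 − 1/1700 = 0.0099603 mm⁻¹, so dᵢ ≈ 100.3987 mm.
Magnification m = dᵢ/dₒ = 100.3987/1700 ≈ 0.05906.

0.0591×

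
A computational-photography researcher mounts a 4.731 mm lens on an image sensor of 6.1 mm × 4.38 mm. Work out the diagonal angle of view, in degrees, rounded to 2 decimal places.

Sensor diagonal = √(6.1² + 4.38²) = √56.3944 ≈ 7.5096 mm.
Angle of view α = 2·arctan(d/2f) with d = 7.5096 mm and f = 4.731 mm.
d/2f = 0.79366; arctan(0.79366) ≈ 38.4377°, so α ≈ 76.8753°.

76.88°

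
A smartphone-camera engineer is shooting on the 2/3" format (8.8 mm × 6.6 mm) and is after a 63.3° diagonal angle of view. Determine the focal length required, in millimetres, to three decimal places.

Sensor diagonal = √(8.8² + 6.6²) = √121.0000 ≈ 11.0000 mm.
From α = 2·arctan(d/2f) we get f = d / (2·tan(α/2)).
With d = 11.0000 mm and α/2 = 31.65°, tan(α/2) ≈ 0.61641, so f ≈ 11.0000 / 1.23282 ≈ 8.9227 mm.

8.923 mm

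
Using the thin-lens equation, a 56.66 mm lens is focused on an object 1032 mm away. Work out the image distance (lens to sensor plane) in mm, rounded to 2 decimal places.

1/dᵢ = 1/f − 1/dₒ = 1/56.66 − 1/1032 = 0.0166801 mm⁻¹.
dᵢ = 1/0.0166801 ≈ 59.9515 mm.

59.95 mm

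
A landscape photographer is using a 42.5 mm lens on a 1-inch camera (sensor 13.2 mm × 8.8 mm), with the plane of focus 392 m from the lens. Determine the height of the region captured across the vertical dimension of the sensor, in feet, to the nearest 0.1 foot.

dₒ: 392 m = 392000 mm.
Similar triangles through the lens centre give W/dₒ = h/dᵢ; with 1/f = 1/dₒ + 1/dᵢ this gives W = h·(dₒ − f)/f.
W = 8.8 mm × (392000 − 42.5) / 42.5 = 8.8 × 9222.5294 ≈ 81158.259 mm = 81158.259/304.8 ft = 266.267 ft.

266.3 ft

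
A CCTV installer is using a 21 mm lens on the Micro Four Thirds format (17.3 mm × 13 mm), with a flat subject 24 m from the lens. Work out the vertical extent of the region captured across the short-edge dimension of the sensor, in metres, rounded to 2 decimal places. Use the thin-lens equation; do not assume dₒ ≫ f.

dₒ: 24 m = 24000 mm.
Similar triangles through the lens centre give W/dₒ = h/dᵢ; with 1/f = 1/dₒ + 1/dᵢ this gives W = h·(dₒ − f)/f.
W = 13 mm × (24000 − 21) / 21 = 13 × 1141.8571 ≈ 14844.143 mm = 14.8441 m.

14.84 m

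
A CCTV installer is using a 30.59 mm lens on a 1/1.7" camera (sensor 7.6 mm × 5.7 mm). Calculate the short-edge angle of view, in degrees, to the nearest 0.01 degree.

10.65°

Angle of view α = 2·arctan(h/2f) with h = 5.7 mm and f = 30.59 mm.
h/2f = 0.09317; arctan(0.09317) ≈ 5.3228°, so α ≈ 10.6455°.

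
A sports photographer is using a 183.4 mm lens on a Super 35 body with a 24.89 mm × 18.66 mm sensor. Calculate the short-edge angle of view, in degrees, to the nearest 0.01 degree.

Angle of view α = 2·arctan(h/2f) with h = 18.66 mm and f = 183.4 mm.
h/2f = 0.05087; arctan(0.05087) ≈ 2.9123°, so α ≈ 5.8245°.

5.82°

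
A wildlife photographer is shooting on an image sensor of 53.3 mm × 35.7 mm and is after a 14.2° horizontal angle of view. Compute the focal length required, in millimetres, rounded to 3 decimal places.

From α = 2·arctan(w/2f) we get f = w / (2·tan(α/2)).
With w = 53.3 mm and α/2 = 7.1°, tan(α/2) ≈ 0.12456, so f ≈ 53.3 / 0.24911 ≈ 213.9590 mm.

213.959 mm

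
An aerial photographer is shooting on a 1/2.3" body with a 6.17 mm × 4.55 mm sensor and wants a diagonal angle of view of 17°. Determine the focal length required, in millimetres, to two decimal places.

Sensor diagonal = √(6.17² + 4.55²) = √58.7714 ≈ 7.6663 mm.
From α = 2·arctan(d/2f) we get f = d / (2·tan(α/2)).
With d = 7.6663 mm and α/2 = 8.5°, tan(α/2) ≈ 0.14945, so f ≈ 7.6663 / 0.29890 ≈ 25.6480 mm.

25.65 mm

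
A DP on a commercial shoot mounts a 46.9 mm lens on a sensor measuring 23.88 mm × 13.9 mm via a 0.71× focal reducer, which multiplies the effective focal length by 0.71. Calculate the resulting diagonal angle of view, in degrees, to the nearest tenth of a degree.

45.1°

Effective focal length f = 46.9 × 0.71 = 33.299 mm.
Sensor diagonal = √(23.88² + 13.9²) = √763.4644 ≈ 27.6309 mm.
α = 2·arctan(27.631 / (2 × 33.299)) = 2·arctan(0.41489) ≈ 45.0662°.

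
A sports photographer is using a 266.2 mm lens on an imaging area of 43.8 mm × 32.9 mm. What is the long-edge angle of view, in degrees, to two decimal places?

Angle of view α = 2·arctan(w/2f) with w = 43.8 mm and f = 266.2 mm.
w/2f = 0.08227; arctan(0.08227) ≈ 4.7031°, so α ≈ 9.4061°.

9.41°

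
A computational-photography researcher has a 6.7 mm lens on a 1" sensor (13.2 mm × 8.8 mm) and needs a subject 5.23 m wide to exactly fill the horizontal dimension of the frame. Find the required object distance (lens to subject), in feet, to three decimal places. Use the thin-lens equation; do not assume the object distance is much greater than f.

8.731 ft

W: 5.23 m = 5230 mm.
Magnification m = w/W = dᵢ/dₒ; combined with 1/f = 1/dₒ + 1/dᵢ this gives dₒ = f·(1 + W/w).
dₒ = 6.7 mm × (1 + 5230/13.2) = 6.7 × 397.2121 ≈ 2661.321 mm = 2661.321/304.8 ft = 8.73137 ft.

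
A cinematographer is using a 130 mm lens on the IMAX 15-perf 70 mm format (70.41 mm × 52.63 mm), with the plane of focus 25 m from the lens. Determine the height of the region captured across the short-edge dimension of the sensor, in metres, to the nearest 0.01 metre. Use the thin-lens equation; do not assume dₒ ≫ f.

10.07 m

dₒ: 25 m = 25000 mm.
Similar triangles through the lens centre give W/dₒ = h/dᵢ; with 1/f = 1/dₒ + 1/dᵢ this gives W = h·(dₒ − f)/f.
W = 52.63 mm × (25000 − 130) / 130 = 52.63 × 191.3077 ≈ 10068.524 mm = 10.0685 m.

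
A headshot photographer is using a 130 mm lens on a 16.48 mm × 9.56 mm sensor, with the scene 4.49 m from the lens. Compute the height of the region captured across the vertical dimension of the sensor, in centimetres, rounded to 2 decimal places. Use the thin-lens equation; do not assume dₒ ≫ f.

dₒ: 4.49 m = 4490 mm.
Similar triangles through the lens centre give W/dₒ = h/dᵢ; with 1/f = 1/dₒ + 1/dᵢ this gives W = h·(dₒ − f)/f.
W = 9.56 mm × (4490 − 130) / 130 = 9.56 × 33.5385 ≈ 320.628 mm = 32.0628 cm.

32.06 cm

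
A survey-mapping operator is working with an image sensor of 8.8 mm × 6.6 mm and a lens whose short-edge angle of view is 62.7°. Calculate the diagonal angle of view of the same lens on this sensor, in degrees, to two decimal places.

90.87°

From the short-edge AOV: f = 6.6 / (2·tan(31.35°)) = 6.6 / 1.21841 ≈ 5.4169 mm.
Sensor diagonal = √(8.8² + 6.6²) = √121.0000 ≈ 11.0000 mm.
Diagonal AOV = 2·arctan(11.0000 / (2 × 5.4169)) = 2·arctan(1.01534) ≈ 90.8723°.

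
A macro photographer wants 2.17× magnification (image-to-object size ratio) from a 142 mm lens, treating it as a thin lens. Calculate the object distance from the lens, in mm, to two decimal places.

With m = dᵢ/dₒ and 1/f = 1/dₒ + 1/dᵢ, substituting dᵢ = m·dₒ gives 1/f = (1 + 1/m)/dₒ, hence dₒ = f·(1 + 1/m).
dₒ = 142 × (1 + 1/2.17) = 142 × 1.46083 ≈ 207.438 mm.

207.44 mm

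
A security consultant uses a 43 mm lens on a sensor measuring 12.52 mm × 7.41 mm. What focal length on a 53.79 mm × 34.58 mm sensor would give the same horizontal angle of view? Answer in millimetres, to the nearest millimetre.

Equal angle of view means equal width/f ratio, so f₂ = f₁ · (width₂/width₁) = 43 × 53.79/12.52.
f₂ = 43 × 4.29633 ≈ 184.742 mm.

185 mm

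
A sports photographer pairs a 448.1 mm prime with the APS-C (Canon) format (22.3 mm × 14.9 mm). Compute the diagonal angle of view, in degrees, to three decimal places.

Sensor diagonal = √(22.3² + 14.9²) = √719.3000 ≈ 26.8198 mm.
Angle of view α = 2·arctan(d/2f) with d = 26.8198 mm and f = 448.1 mm.
d/2f = 0.02993; arctan(0.02993) ≈ 1.7141°, so α ≈ 3.4283°.

3.428°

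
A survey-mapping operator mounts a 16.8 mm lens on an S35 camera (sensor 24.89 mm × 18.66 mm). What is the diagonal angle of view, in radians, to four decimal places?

1.4938 rad

Sensor diagonal = √(24.89² + 18.66²) = √967.7077 ≈ 31.1080 mm.
Angle of view α = 2·arctan(d/2f) with d = 31.1080 mm and f = 16.8 mm.
d/2f = 0.92583; arctan(0.92583) ≈ 0.7469 rad, so α ≈ 1.4938 rad.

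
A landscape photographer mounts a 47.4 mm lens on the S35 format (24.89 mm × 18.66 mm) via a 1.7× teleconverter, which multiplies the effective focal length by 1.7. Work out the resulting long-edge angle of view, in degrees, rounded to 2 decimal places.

Effective focal length f = 47.4 × 1.7 = 80.58 mm.
α = 2·arctan(24.89 / (2 × 80.58)) = 2·arctan(0.15444) ≈ 17.5591°.

17.56°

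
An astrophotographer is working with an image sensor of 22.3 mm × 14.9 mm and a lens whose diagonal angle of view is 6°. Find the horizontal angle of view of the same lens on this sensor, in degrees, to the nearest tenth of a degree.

5.0°

Sensor diagonal = √(22.3² + 14.9²) = √719.3000 ≈ 26.8198 mm.
From the diagonal AOV: f = 26.8198 / (2·tan(3°)) = 26.8198 / 0.10482 ≈ 255.8758 mm.
Horizontal AOV = 2·arctan(22.3 / (2 × 255.8758)) = 2·arctan(0.04358) ≈ 4.9903°.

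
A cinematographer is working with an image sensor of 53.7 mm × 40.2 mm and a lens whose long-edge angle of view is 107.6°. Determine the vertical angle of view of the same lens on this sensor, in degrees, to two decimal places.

From the long-edge AOV: f = 53.7 / (2·tan(53.8°)) = 53.7 / 2.73265 ≈ 19.6512 mm.
Vertical AOV = 2·arctan(40.2 / (2 × 19.6512)) = 2·arctan(1.02284) ≈ 91.2936°.

91.29°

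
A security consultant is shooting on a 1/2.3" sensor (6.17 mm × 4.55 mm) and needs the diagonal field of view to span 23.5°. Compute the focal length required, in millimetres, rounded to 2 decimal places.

Sensor diagonal = √(6.17² + 4.55²) = √58.7714 ≈ 7.6663 mm.
From α = 2·arctan(d/2f) we get f = d / (2·tan(α/2)).
With d = 7.6663 mm and α/2 = 11.75°, tan(α/2) ≈ 0.20800, so f ≈ 7.6663 / 0.41600 ≈ 18.4285 mm.

18.43 mm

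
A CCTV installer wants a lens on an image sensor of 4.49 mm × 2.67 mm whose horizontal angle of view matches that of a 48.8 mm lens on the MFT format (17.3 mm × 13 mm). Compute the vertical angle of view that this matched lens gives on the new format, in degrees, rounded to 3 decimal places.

12.034°

Equal horizontal AOV ⇒ f₂ = f₁ · 4.49/17.3 = 48.8 × 0.25954 ≈ 12.6654 mm.
Vertical AOV on the new format = 2·arctan(2.67 / (2 × 12.6654)) = 2·arctan(0.10540) ≈ 12.0341°.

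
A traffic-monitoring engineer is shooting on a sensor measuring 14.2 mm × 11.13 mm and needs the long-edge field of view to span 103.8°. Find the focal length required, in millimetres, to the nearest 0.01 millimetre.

From α = 2·arctan(w/2f) we get f = w / (2·tan(α/2)).
With w = 14.2 mm and α/2 = 51.9°, tan(α/2) ≈ 1.27535, so f ≈ 14.2 / 2.55069 ≈ 5.5671 mm.

5.57 mm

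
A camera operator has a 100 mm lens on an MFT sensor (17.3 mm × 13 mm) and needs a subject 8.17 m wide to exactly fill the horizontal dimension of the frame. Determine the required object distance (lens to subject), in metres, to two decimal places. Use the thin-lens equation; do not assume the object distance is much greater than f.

W: 8.17 m = 8170 mm.
Magnification m = w/W = dᵢ/dₒ; combined with 1/f = 1/dₒ + 1/dᵢ this gives dₒ = f·(1 + W/w).
dₒ = 100 mm × (1 + 8170/17.3) = 100 × 473.2543 ≈ 47325.434 mm = 47.3254 m.

47.33 m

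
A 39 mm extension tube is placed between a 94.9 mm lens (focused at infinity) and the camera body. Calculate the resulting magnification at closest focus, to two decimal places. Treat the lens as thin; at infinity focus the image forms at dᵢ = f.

0.41×

The tube moves the image plane from f to f + e, so dᵢ = 94.9 + 39 = 133.9 mm. Focus is achieved when 1/f = 1/dₒ + 1/dᵢ, giving dₒ = 1/(1/f − 1/(f+e)).
Magnification m = dᵢ/dₒ = (f+e)·(1/f − 1/(f+e)) = e/f = 39/94.9 ≈ 0.4110.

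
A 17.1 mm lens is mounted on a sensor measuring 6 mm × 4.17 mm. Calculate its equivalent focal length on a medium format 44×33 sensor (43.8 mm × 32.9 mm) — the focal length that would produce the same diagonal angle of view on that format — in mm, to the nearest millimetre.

128 mm

Sensor diagonal = √(6² + 4.17²) = √53.3889 ≈ 7.3068 mm.
Sensor diagonal = √(43.8² + 32.9²) = √3000.8500 ≈ 54.7800 mm.
Equal angle of view means equal diagonal/f ratio, so f₂ = f₁ · (diagonal₂/diagonal₁) = 17.1 × 54.7800/7.3068.
f₂ = 17.1 × 7.49716 ≈ 128.201 mm.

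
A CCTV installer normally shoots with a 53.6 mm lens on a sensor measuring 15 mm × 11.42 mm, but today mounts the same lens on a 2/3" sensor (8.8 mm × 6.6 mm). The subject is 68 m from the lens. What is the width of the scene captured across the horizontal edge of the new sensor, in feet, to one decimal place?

The focal length stays 53.6 mm; the relevant sensor dimension is now w = 8.8 mm. Object distance dₒ = 68 m = 68000 mm.
Thin-lens field width W = w·(dₒ − f)/f = 8.8 × (68000 − 53.6)/53.6 ≈ 11155.379 mm = 11155.379/304.8 ft = 36.599 ft.

36.6 ft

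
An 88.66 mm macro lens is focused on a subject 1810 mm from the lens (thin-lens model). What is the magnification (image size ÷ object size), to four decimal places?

Thin lens: 1/f = 1/dₒ + 1/dᵢ → 1/dᵢ = 1/88.66 − 1/1810 = 0.0107266 mm⁻¹, so dᵢ ≈ 93.2266 mm.
Magnification m = dᵢ/dₒ = 93.2266/1810 ≈ 0.05151.

0.0515×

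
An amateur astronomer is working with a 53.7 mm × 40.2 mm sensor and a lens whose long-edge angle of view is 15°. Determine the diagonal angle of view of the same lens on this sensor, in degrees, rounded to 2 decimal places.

From the long-edge AOV: f = 53.7 / (2·tan(7.5°)) = 53.7 / 0.26330 ≈ 203.9460 mm.
Sensor diagonal = √(53.7² + 40.2²) = √4499.7300 ≈ 67.0800 mm.
Diagonal AOV = 2·arctan(67.0800 / (2 × 203.9460)) = 2·arctan(0.16446) ≈ 18.6780°.

18.68°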